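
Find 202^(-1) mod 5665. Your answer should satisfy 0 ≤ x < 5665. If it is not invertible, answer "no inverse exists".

gcd(5665, 202) by repeated division:
5665 = 28·202 + 9
202 = 22·9 + 4
9 = 2·4 + 1
4 = 4·1 + 0
The gcd is 1. Working backward:
1 = 9 − 2·4
1 = −2·202 + 45·9
1 = 45·5665 − 1262·202
So 202·(-1262) ≡ 1 (mod 5665), and -1262 ≡ 4403 (mod 5665).

4403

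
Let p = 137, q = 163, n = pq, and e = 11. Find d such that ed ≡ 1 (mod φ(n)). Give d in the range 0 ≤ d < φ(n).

2003

φ(n) = (p−1)(q−1) = 136·162 = 22032.
Need d with 11·d ≡ 1 (mod 22032). Apply the extended Euclidean algorithm:
22032 = 2002×11 + 10
11 = 1×10 + 1
10 = 10×1 + 0
Back-substitute:
1 = 11 − 10
1 = −22032 + 2003·11
So 11·2003 ≡ 1 (mod 22032), hence d = 2003.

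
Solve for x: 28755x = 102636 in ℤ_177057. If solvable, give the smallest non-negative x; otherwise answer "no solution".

First find gcd(28755, 177057):
177057 = 6×28755 + 4527
28755 = 6×4527 + 1593
4527 = 2×1593 + 1341
1593 = 1×1341 + 252
1341 = 5×252 + 81
252 = 3×81 + 9
81 = 9×9 + 0
gcd = 9 and 9 | 102636, so solutions exist. Divide through by 9: 3195x ≡ 11404 (mod 19673).
Now find 3195⁻¹ mod 19673:
19673 = 6×3195 + 503
3195 = 6×503 + 177
503 = 2×177 + 149
177 = 1×149 + 28
149 = 5×28 + 9
28 = 3×9 + 1
9 = 9×1 + 0
Back-substitute:
1 = 28 − 3·9
1 = −3·149 + 16·28
1 = 16·177 − 19·149
1 = −19·503 + 54·177
1 = 54·3195 − 343·503
1 = −343·19673 + 2112·3195
So 3195⁻¹ ≡ 2112 (mod 19673).
Then x ≡ 2112·11404 ≡ 5496 (mod 19673); the smallest non-negative solution is x = 5496.

5496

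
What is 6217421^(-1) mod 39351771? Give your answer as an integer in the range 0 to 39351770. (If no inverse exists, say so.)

35853131

Extended Euclidean algorithm:
39351771 = 6*6217421 + 2047245
6217421 = 3*2047245 + 75686
2047245 = 27*75686 + 3723
75686 = 20*3723 + 1226
3723 = 3*1226 + 45
1226 = 27*45 + 11
45 = 4*11 + 1
11 = 11*1 + 0
The gcd is 1. Working backward:
1 = 45 − 4·11
1 = −4·1226 + 109·45
1 = 109·3723 − 331·1226
1 = −331·75686 + 6729·3723
1 = 6729·2047245 − 182014·75686
1 = −182014·6217421 + 552771·2047245
1 = 552771·39351771 − 3498640·6217421
Hence 6217421⁻¹ ≡ -3498640 ≡ 35853131 (mod 39351771).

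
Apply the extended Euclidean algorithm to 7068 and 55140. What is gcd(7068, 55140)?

12

Repeated division:
55140 = 7·7068 + 5664
7068 = 1·5664 + 1404
5664 = 4·1404 + 48
1404 = 29·48 + 12
48 = 4·12 + 0
gcd(7068, 55140) = 12.
Express as a combination:
12 = 1404 − 29·48
12 = −29·5664 + 117·1404
12 = 117·7068 − 146·5664
12 = −146·55140 + 1139·7068
So 12 = (-146)·55140 + (1139)·7068.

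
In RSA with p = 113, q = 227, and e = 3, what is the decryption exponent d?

φ(n) = (p−1)(q−1) = 112·226 = 25312.
Need d with 3·d ≡ 1 (mod 25312). Apply the extended Euclidean algorithm:
25312 = 8437*3 + 1
3 = 3*1 + 0
Back-substitute:
1 = 25312 − 8437·3
So 3·(-8437) ≡ 1 (mod 25312), hence d ≡ -8437 ≡ 16875 (mod 25312).

16875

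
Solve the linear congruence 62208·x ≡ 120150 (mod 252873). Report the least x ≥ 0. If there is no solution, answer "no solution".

22221

First find gcd(62208, 252873):
252873 = 4*62208 + 4041
62208 = 15*4041 + 1593
4041 = 2*1593 + 855
1593 = 1*855 + 738
855 = 1*738 + 117
738 = 6*117 + 36
117 = 3*36 + 9
36 = 4*9 + 0
gcd = 9 and 9 | 120150, so solutions exist. Divide through by 9: 6912x ≡ 13350 (mod 28097).
Now find 6912⁻¹ mod 28097:
28097 = 4*6912 + 449
6912 = 15*449 + 177
449 = 2*177 + 95
177 = 1*95 + 82
95 = 1*82 + 13
82 = 6*13 + 4
13 = 3*4 + 1
4 = 4*1 + 0
Back-substitute:
1 = 13 − 3·4
1 = −3·82 + 19·13
1 = 19·95 − 22·82
1 = −22·177 + 41·95
1 = 41·449 − 104·177
1 = −104·6912 + 1601·449
1 = 1601·28097 − 6508·6912
So 6912·(-6508) ≡ 1 (mod 28097), i.e. 6912⁻¹ ≡ 21589.
Then x ≡ 21589·13350 ≡ 22221 (mod 28097); the smallest non-negative solution is x = 22221.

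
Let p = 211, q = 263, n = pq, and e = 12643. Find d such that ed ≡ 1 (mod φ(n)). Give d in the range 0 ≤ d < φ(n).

48427

φ(n) = (p−1)(q−1) = 210·262 = 55020.
Need d with 12643·d ≡ 1 (mod 55020). Apply the extended Euclidean algorithm:
55020 = 4*12643 + 4448
12643 = 2*4448 + 3747
4448 = 1*3747 + 701
3747 = 5*701 + 242
701 = 2*242 + 217
242 = 1*217 + 25
217 = 8*25 + 17
25 = 1*17 + 8
17 = 2*8 + 1
8 = 8*1 + 0
Back-substitute:
1 = 17 − 2·8
1 = −2·25 + 3·17
1 = 3·217 − 26·25
1 = −26·242 + 29·217
1 = 29·701 − 84·242
1 = −84·3747 + 449·701
1 = 449·4448 − 533·3747
1 = −533·12643 + 1515·4448
1 = 1515·55020 − 6593·12643
So 12643·(-6593) ≡ 1 (mod 55020), hence d ≡ -6593 ≡ 48427 (mod 55020).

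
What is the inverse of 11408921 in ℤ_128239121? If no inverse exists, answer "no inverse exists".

40880451

Extended Euclidean algorithm:
128239121 = 11·11408921 + 2740990
11408921 = 4·2740990 + 444961
2740990 = 6·444961 + 71224
444961 = 6·71224 + 17617
71224 = 4·17617 + 756
17617 = 23·756 + 229
756 = 3·229 + 69
229 = 3·69 + 22
69 = 3·22 + 3
22 = 7·3 + 1
3 = 3·1 + 0
The gcd is 1. Working backward:
1 = 22 − 7·3
1 = −7·69 + 22·22
1 = 22·229 − 73·69
1 = −73·756 + 241·229
1 = 241·17617 − 5616·756
1 = −5616·71224 + 22705·17617
1 = 22705·444961 − 141846·71224
1 = −141846·2740990 + 873781·444961
1 = 873781·11408921 − 3636970·2740990
1 = −3636970·128239121 + 40880451·11408921
So 11408921·40880451 ≡ 1 (mod 128239121).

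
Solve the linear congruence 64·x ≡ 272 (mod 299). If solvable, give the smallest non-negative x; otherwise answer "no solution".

79

First find gcd(64, 299):
299 = 4×64 + 43
64 = 1×43 + 21
43 = 2×21 + 1
21 = 21×1 + 0
gcd = 1, so a unique solution mod 299 exists.
Back-substitute for the Bézout coefficients:
1 = 43 − 2·21
1 = −2·64 + 3·43
1 = 3·299 − 14·64
So 64·(-14) ≡ 1 (mod 299), giving 64⁻¹ ≡ 285.
x ≡ 64⁻¹·272 ≡ 285·272 ≡ 79 (mod 299).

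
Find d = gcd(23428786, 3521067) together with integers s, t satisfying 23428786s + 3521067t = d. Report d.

1

Repeated division:
23428786 = 6·3521067 + 2302384
3521067 = 1·2302384 + 1218683
2302384 = 1·1218683 + 1083701
1218683 = 1·1083701 + 134982
1083701 = 8·134982 + 3845
134982 = 35·3845 + 407
3845 = 9·407 + 182
407 = 2·182 + 43
182 = 4·43 + 10
43 = 4·10 + 3
10 = 3·3 + 1
3 = 3·1 + 0
gcd(23428786, 3521067) = 1.
Back-substituting:
1 = 10 − 3·3
1 = −3·43 + 13·10
1 = 13·182 − 55·43
1 = −55·407 + 123·182
1 = 123·3845 − 1162·407
1 = −1162·134982 + 40793·3845
1 = 40793·1083701 − 327506·134982
1 = −327506·1218683 + 368299·1083701
1 = 368299·2302384 − 695805·1218683
1 = −695805·3521067 + 1064104·2302384
1 = 1064104·23428786 − 7080429·3521067
So 1 = (1064104)·23428786 + (-7080429)·3521067.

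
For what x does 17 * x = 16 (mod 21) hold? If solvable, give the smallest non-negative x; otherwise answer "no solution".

17

First find gcd(17, 21):
21 = 1×17 + 4
17 = 4×4 + 1
4 = 4×1 + 0
gcd = 1, so a unique solution mod 21 exists.
Back-substitute for the Bézout coefficients:
1 = 17 − 4·4
1 = −4·21 + 5·17
So 17·(5) ≡ 1 (mod 21), giving 17⁻¹ ≡ 5.
x ≡ 17⁻¹·16 ≡ 5·16 ≡ 17 (mod 21).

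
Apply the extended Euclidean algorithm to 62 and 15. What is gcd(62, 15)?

1

Repeated division:
62 = 4×15 + 2
15 = 7×2 + 1
2 = 2×1 + 0
gcd(62, 15) = 1.
Back-substituting:
1 = 15 − 7·2
1 = −7·62 + 29·15
So 1 = (-7)·62 + (29)·15.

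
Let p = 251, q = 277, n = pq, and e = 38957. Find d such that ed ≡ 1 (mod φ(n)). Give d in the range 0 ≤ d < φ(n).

φ(n) = (p−1)(q−1) = 250·276 = 69000.
Need d with 38957·d ≡ 1 (mod 69000). Apply the extended Euclidean algorithm:
69000 = 1·38957 + 30043
38957 = 1·30043 + 8914
30043 = 3·8914 + 3301
8914 = 2·3301 + 2312
3301 = 1·2312 + 989
2312 = 2·989 + 334
989 = 2·334 + 321
334 = 1·321 + 13
321 = 24·13 + 9
13 = 1·9 + 4
9 = 2·4 + 1
4 = 4·1 + 0
Back-substitute:
1 = 9 − 2·4
1 = −2·13 + 3·9
1 = 3·321 − 74·13
1 = −74·334 + 77·321
1 = 77·989 − 228·334
1 = −228·2312 + 533·989
1 = 533·3301 − 761·2312
1 = −761·8914 + 2055·3301
1 = 2055·30043 − 6926·8914
1 = −6926·38957 + 8981·30043
1 = 8981·69000 − 15907·38957
So 38957·(-15907) ≡ 1 (mod 69000), hence d ≡ -15907 ≡ 53093 (mod 69000).

53093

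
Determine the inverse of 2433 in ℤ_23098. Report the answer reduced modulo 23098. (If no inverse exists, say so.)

Extended Euclidean algorithm:
23098 = 9*2433 + 1201
2433 = 2*1201 + 31
1201 = 38*31 + 23
31 = 1*23 + 8
23 = 2*8 + 7
8 = 1*7 + 1
7 = 7*1 + 0
Since gcd(2433, 23098) = 1, back-substitute to write 1 as a combination:
1 = 8 − 7
1 = −23 + 3·8
1 = 3·31 − 4·23
1 = −4·1201 + 155·31
1 = 155·2433 − 314·1201
1 = −314·23098 + 2981·2433
So 2433·2981 ≡ 1 (mod 23098).

2981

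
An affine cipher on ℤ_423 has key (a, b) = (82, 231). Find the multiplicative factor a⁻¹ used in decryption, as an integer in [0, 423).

gcd(423, 82) by repeated division:
423 = 5×82 + 13
82 = 6×13 + 4
13 = 3×4 + 1
4 = 4×1 + 0
Since gcd(82, 423) = 1, back-substitute to write 1 as a combination:
1 = 13 − 3·4
1 = −3·82 + 19·13
1 = 19·423 − 98·82
Hence 82⁻¹ ≡ -98 ≡ 325 (mod 423).

325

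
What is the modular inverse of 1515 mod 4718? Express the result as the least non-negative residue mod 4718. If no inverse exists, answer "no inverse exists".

1909

Extended Euclidean algorithm:
4718 = 3·1515 + 173
1515 = 8·173 + 131
173 = 1·131 + 42
131 = 3·42 + 5
42 = 8·5 + 2
5 = 2·2 + 1
2 = 2·1 + 0
gcd = 1, so the inverse exists. Back-substitute:
1 = 5 − 2·2
1 = −2·42 + 17·5
1 = 17·131 − 53·42
1 = −53·173 + 70·131
1 = 70·1515 − 613·173
1 = −613·4718 + 1909·1515
So 1515·1909 ≡ 1 (mod 4718).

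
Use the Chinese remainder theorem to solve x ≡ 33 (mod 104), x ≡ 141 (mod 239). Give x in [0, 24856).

Write x = 33 + 104·k. Then 104·k ≡ 141 − 33 ≡ 108 (mod 239).
Need 104⁻¹ mod 239. Extended Euclid on (239, 104):
239 = 2×104 + 31
104 = 3×31 + 11
31 = 2×11 + 9
11 = 1×9 + 2
9 = 4×2 + 1
2 = 2×1 + 0
Back-substitute:
1 = 9 − 4·2
1 = −4·11 + 5·9
1 = 5·31 − 14·11
1 = −14·104 + 47·31
1 = 47·239 − 108·104
104⁻¹ ≡ 131 (mod 239), so k ≡ 131·108 ≡ 47 (mod 239).
x = 33 + 104·47 = 4921.

4921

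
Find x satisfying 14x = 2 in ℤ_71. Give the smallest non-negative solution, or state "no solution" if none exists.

First find gcd(14, 71):
71 = 5*14 + 1
14 = 14*1 + 0
gcd = 1, so a unique solution mod 71 exists.
Back-substitute for the Bézout coefficients:
1 = 71 − 5·14
So 14·(-5) ≡ 1 (mod 71), giving 14⁻¹ ≡ 66.
x ≡ 14⁻¹·2 ≡ 66·2 ≡ 61 (mod 71).

61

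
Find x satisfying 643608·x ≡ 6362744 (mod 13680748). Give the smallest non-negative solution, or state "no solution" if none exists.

First find gcd(643608, 13680748):
13680748 = 21×643608 + 164980
643608 = 3×164980 + 148668
164980 = 1×148668 + 16312
148668 = 9×16312 + 1860
16312 = 8×1860 + 1432
1860 = 1×1432 + 428
1432 = 3×428 + 148
428 = 2×148 + 132
148 = 1×132 + 16
132 = 8×16 + 4
16 = 4×4 + 0
gcd = 4 and 4 | 6362744, so solutions exist. Divide through by 4: 160902x ≡ 1590686 (mod 3420187).
Now find 160902⁻¹ mod 3420187:
3420187 = 21*160902 + 41245
160902 = 3*41245 + 37167
41245 = 1*37167 + 4078
37167 = 9*4078 + 465
4078 = 8*465 + 358
465 = 1*358 + 107
358 = 3*107 + 37
107 = 2*37 + 33
37 = 1*33 + 4
33 = 8*4 + 1
4 = 4*1 + 0
Back-substitute:
1 = 33 − 8·4
1 = −8·37 + 9·33
1 = 9·107 − 26·37
1 = −26·358 + 87·107
1 = 87·465 − 113·358
1 = −113·4078 + 991·465
1 = 991·37167 − 9032·4078
1 = −9032·41245 + 10023·37167
1 = 10023·160902 − 39101·41245
1 = −39101·3420187 + 831144·160902
So 160902⁻¹ ≡ 831144 (mod 3420187).
Then x ≡ 831144·1590686 ≡ 2159186 (mod 3420187); the smallest non-negative solution is x = 2159186.

2159186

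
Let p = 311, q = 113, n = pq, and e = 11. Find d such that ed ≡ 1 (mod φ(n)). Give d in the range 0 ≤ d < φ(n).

φ(n) = (p−1)(q−1) = 310·112 = 34720.
Need d with 11·d ≡ 1 (mod 34720). Apply the extended Euclidean algorithm:
34720 = 3156*11 + 4
11 = 2*4 + 3
4 = 1*3 + 1
3 = 3*1 + 0
Back-substitute:
1 = 4 − 3
1 = −11 + 3·4
1 = 3·34720 − 9469·11
So 11·(-9469) ≡ 1 (mod 34720), hence d ≡ -9469 ≡ 25251 (mod 34720).

25251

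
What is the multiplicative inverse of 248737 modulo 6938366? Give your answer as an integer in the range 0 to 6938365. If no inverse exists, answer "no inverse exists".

Extended Euclidean algorithm:
6938366 = 27·248737 + 222467
248737 = 1·222467 + 26270
222467 = 8·26270 + 12307
26270 = 2·12307 + 1656
12307 = 7·1656 + 715
1656 = 2·715 + 226
715 = 3·226 + 37
226 = 6·37 + 4
37 = 9·4 + 1
4 = 4·1 + 0
gcd = 1, so the inverse exists. Back-substitute:
1 = 37 − 9·4
1 = −9·226 + 55·37
1 = 55·715 − 174·226
1 = −174·1656 + 403·715
1 = 403·12307 − 2995·1656
1 = −2995·26270 + 6393·12307
1 = 6393·222467 − 54139·26270
1 = −54139·248737 + 60532·222467
1 = 60532·6938366 − 1688503·248737
Thus 248737·(-1688503) ≡ 1 (mod 6938366); reducing, -1688503 mod 6938366 = 5249863.

5249863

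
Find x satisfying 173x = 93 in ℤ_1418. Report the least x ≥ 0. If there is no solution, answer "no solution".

1271

First find gcd(173, 1418):
1418 = 8×173 + 34
173 = 5×34 + 3
34 = 11×3 + 1
3 = 3×1 + 0
gcd = 1, so a unique solution mod 1418 exists.
Back-substitute for the Bézout coefficients:
1 = 34 − 11·3
1 = −11·173 + 56·34
1 = 56·1418 − 459·173
So 173·(-459) ≡ 1 (mod 1418), giving 173⁻¹ ≡ 959.
x ≡ 173⁻¹·93 ≡ 959·93 ≡ 1271 (mod 1418).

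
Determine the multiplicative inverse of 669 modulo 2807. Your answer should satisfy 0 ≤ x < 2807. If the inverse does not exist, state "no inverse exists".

2207

Apply the Euclidean algorithm to 2807 and 669:
2807 = 4·669 + 131
669 = 5·131 + 14
131 = 9·14 + 5
14 = 2·5 + 4
5 = 1·4 + 1
4 = 4·1 + 0
Since gcd(669, 2807) = 1, back-substitute to write 1 as a combination:
1 = 5 − 4
1 = −14 + 3·5
1 = 3·131 − 28·14
1 = −28·669 + 143·131
1 = 143·2807 − 600·669
So 669·(-600) ≡ 1 (mod 2807), and -600 ≡ 2207 (mod 2807).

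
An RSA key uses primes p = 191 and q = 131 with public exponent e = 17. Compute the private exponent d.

1453

φ(n) = (p−1)(q−1) = 190·130 = 24700.
Need d with 17·d ≡ 1 (mod 24700). Apply the extended Euclidean algorithm:
24700 = 1452×17 + 16
17 = 1×16 + 1
16 = 16×1 + 0
Back-substitute:
1 = 17 − 16
1 = −24700 + 1453·17
So 17·1453 ≡ 1 (mod 24700), hence d = 1453.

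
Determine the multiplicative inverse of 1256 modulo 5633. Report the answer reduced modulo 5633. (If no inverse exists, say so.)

5485

Apply the Euclidean algorithm to 5633 and 1256:
5633 = 4*1256 + 609
1256 = 2*609 + 38
609 = 16*38 + 1
38 = 38*1 + 0
gcd = 1, so the inverse exists. Back-substitute:
1 = 609 − 16·38
1 = −16·1256 + 33·609
1 = 33·5633 − 148·1256
Thus 1256·(-148) ≡ 1 (mod 5633); reducing, -148 mod 5633 = 5485.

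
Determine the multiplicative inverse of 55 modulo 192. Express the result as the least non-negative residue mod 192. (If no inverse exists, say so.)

7

Extended Euclidean algorithm:
192 = 3×55 + 27
55 = 2×27 + 1
27 = 27×1 + 0
Since gcd(55, 192) = 1, back-substitute to write 1 as a combination:
1 = 55 − 2·27
1 = −2·192 + 7·55
So 55·7 ≡ 1 (mod 192).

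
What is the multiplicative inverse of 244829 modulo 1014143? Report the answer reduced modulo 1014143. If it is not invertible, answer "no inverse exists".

no inverse exists

Euclidean algorithm on 1014143, 244829:
1014143 = 4*244829 + 34827
244829 = 7*34827 + 1040
34827 = 33*1040 + 507
1040 = 2*507 + 26
507 = 19*26 + 13
26 = 2*13 + 0
gcd(244829, 1014143) = 13 ≠ 1, so 244829 has no multiplicative inverse modulo 1014143.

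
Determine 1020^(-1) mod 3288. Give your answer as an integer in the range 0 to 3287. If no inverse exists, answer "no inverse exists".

Euclidean algorithm on 3288, 1020:
3288 = 3*1020 + 228
1020 = 4*228 + 108
228 = 2*108 + 12
108 = 9*12 + 0
The gcd is 12, not 1, hence no inverse exists.

no inverse exists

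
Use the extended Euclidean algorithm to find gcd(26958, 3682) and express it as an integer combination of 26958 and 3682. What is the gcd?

Euclidean algorithm:
26958 = 7·3682 + 1184
3682 = 3·1184 + 130
1184 = 9·130 + 14
130 = 9·14 + 4
14 = 3·4 + 2
4 = 2·2 + 0
gcd(26958, 3682) = 2.
Back-substituting:
2 = 14 − 3·4
2 = −3·130 + 28·14
2 = 28·1184 − 255·130
2 = −255·3682 + 793·1184
2 = 793·26958 − 5806·3682
So 2 = (793)·26958 + (-5806)·3682.

2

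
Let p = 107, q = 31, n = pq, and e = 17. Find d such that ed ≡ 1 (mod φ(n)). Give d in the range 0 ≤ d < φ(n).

2993

φ(n) = (p−1)(q−1) = 106·30 = 3180.
Need d with 17·d ≡ 1 (mod 3180). Apply the extended Euclidean algorithm:
3180 = 187*17 + 1
17 = 17*1 + 0
Back-substitute:
1 = 3180 − 187·17
So 17·(-187) ≡ 1 (mod 3180), hence d ≡ -187 ≡ 2993 (mod 3180).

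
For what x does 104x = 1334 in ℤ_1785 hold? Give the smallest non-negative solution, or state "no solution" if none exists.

First find gcd(104, 1785):
1785 = 17·104 + 17
104 = 6·17 + 2
17 = 8·2 + 1
2 = 2·1 + 0
gcd = 1, so a unique solution mod 1785 exists.
Back-substitute for the Bézout coefficients:
1 = 17 − 8·2
1 = −8·104 + 49·17
1 = 49·1785 − 841·104
So 104·(-841) ≡ 1 (mod 1785), giving 104⁻¹ ≡ 944.
x ≡ 104⁻¹·1334 ≡ 944·1334 ≡ 871 (mod 1785).

871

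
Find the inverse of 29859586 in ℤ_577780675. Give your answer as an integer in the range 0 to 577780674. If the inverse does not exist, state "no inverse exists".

16366416

gcd(577780675, 29859586) by repeated division:
577780675 = 19×29859586 + 10448541
29859586 = 2×10448541 + 8962504
10448541 = 1×8962504 + 1486037
8962504 = 6×1486037 + 46282
1486037 = 32×46282 + 5013
46282 = 9×5013 + 1165
5013 = 4×1165 + 353
1165 = 3×353 + 106
353 = 3×106 + 35
106 = 3×35 + 1
35 = 35×1 + 0
The gcd is 1. Working backward:
1 = 106 − 3·35
1 = −3·353 + 10·106
1 = 10·1165 − 33·353
1 = −33·5013 + 142·1165
1 = 142·46282 − 1311·5013
1 = −1311·1486037 + 42094·46282
1 = 42094·8962504 − 253875·1486037
1 = −253875·10448541 + 295969·8962504
1 = 295969·29859586 − 845813·10448541
1 = −845813·577780675 + 16366416·29859586
So 29859586·16366416 ≡ 1 (mod 577780675).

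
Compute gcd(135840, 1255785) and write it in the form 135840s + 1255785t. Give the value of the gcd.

15

Apply Euclid's algorithm to 1255785 and 135840:
1255785 = 9·135840 + 33225
135840 = 4·33225 + 2940
33225 = 11·2940 + 885
2940 = 3·885 + 285
885 = 3·285 + 30
285 = 9·30 + 15
30 = 2·15 + 0
gcd(135840, 1255785) = 15.
Working backward:
15 = 285 − 9·30
15 = −9·885 + 28·285
15 = 28·2940 − 93·885
15 = −93·33225 + 1051·2940
15 = 1051·135840 − 4297·33225
15 = −4297·1255785 + 39724·135840
So 15 = (-4297)·1255785 + (39724)·135840.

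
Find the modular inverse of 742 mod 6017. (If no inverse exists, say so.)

Run Euclid on (6017, 742):
6017 = 8·742 + 81
742 = 9·81 + 13
81 = 6·13 + 3
13 = 4·3 + 1
3 = 3·1 + 0
Since gcd(742, 6017) = 1, back-substitute to write 1 as a combination:
1 = 13 − 4·3
1 = −4·81 + 25·13
1 = 25·742 − 229·81
1 = −229·6017 + 1857·742
So 742·1857 ≡ 1 (mod 6017).

1857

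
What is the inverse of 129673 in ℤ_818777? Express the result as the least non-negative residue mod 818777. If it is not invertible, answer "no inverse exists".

269375

gcd(818777, 129673) by repeated division:
818777 = 6*129673 + 40739
129673 = 3*40739 + 7456
40739 = 5*7456 + 3459
7456 = 2*3459 + 538
3459 = 6*538 + 231
538 = 2*231 + 76
231 = 3*76 + 3
76 = 25*3 + 1
3 = 3*1 + 0
gcd = 1, so the inverse exists. Back-substitute:
1 = 76 − 25·3
1 = −25·231 + 76·76
1 = 76·538 − 177·231
1 = −177·3459 + 1138·538
1 = 1138·7456 − 2453·3459
1 = −2453·40739 + 13403·7456
1 = 13403·129673 − 42662·40739
1 = −42662·818777 + 269375·129673
So 129673·269375 ≡ 1 (mod 818777).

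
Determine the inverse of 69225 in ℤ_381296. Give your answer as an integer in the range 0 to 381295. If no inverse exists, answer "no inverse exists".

Run Euclid on (381296, 69225):
381296 = 5×69225 + 35171
69225 = 1×35171 + 34054
35171 = 1×34054 + 1117
34054 = 30×1117 + 544
1117 = 2×544 + 29
544 = 18×29 + 22
29 = 1×22 + 7
22 = 3×7 + 1
7 = 7×1 + 0
The gcd is 1. Working backward:
1 = 22 − 3·7
1 = −3·29 + 4·22
1 = 4·544 − 75·29
1 = −75·1117 + 154·544
1 = 154·34054 − 4695·1117
1 = −4695·35171 + 4849·34054
1 = 4849·69225 − 9544·35171
1 = −9544·381296 + 52569·69225
So 69225·52569 ≡ 1 (mod 381296).

52569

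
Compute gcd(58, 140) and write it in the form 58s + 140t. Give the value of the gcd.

Repeated division:
140 = 2·58 + 24
58 = 2·24 + 10
24 = 2·10 + 4
10 = 2·4 + 2
4 = 2·2 + 0
gcd(58, 140) = 2.
Express as a combination:
2 = 10 − 2·4
2 = −2·24 + 5·10
2 = 5·58 − 12·24
2 = −12·140 + 29·58
So 2 = (-12)·140 + (29)·58.

2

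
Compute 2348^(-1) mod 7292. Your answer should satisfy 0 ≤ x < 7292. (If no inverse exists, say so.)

no inverse exists

Compute gcd(2348, 7292):
7292 = 3×2348 + 248
2348 = 9×248 + 116
248 = 2×116 + 16
116 = 7×16 + 4
16 = 4×4 + 0
Since gcd = 4 > 1, 2348 is not a unit mod 7292.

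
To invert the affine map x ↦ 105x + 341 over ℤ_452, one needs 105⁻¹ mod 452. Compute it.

Extended Euclidean algorithm:
452 = 4·105 + 32
105 = 3·32 + 9
32 = 3·9 + 5
9 = 1·5 + 4
5 = 1·4 + 1
4 = 4·1 + 0
Since gcd(105, 452) = 1, back-substitute to write 1 as a combination:
1 = 5 − 4
1 = −9 + 2·5
1 = 2·32 − 7·9
1 = −7·105 + 23·32
1 = 23·452 − 99·105
So 105·(-99) ≡ 1 (mod 452), and -99 ≡ 353 (mod 452).

353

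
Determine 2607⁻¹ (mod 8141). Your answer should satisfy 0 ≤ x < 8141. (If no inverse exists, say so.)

3638

Apply the Euclidean algorithm to 8141 and 2607:
8141 = 3×2607 + 320
2607 = 8×320 + 47
320 = 6×47 + 38
47 = 1×38 + 9
38 = 4×9 + 2
9 = 4×2 + 1
2 = 2×1 + 0
gcd = 1, so the inverse exists. Back-substitute:
1 = 9 − 4·2
1 = −4·38 + 17·9
1 = 17·47 − 21·38
1 = −21·320 + 143·47
1 = 143·2607 − 1165·320
1 = −1165·8141 + 3638·2607
So 2607·3638 ≡ 1 (mod 8141).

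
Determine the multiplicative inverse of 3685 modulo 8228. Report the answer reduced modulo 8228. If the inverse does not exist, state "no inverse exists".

no inverse exists

Euclidean algorithm on 8228, 3685:
8228 = 2·3685 + 858
3685 = 4·858 + 253
858 = 3·253 + 99
253 = 2·99 + 55
99 = 1·55 + 44
55 = 1·44 + 11
44 = 4·11 + 0
The gcd is 11, not 1, hence no inverse exists.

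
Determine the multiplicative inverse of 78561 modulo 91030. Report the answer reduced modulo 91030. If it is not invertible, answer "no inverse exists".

Apply the Euclidean algorithm to 91030 and 78561:
91030 = 1*78561 + 12469
78561 = 6*12469 + 3747
12469 = 3*3747 + 1228
3747 = 3*1228 + 63
1228 = 19*63 + 31
63 = 2*31 + 1
31 = 31*1 + 0
gcd = 1, so the inverse exists. Back-substitute:
1 = 63 − 2·31
1 = −2·1228 + 39·63
1 = 39·3747 − 119·1228
1 = −119·12469 + 396·3747
1 = 396·78561 − 2495·12469
1 = −2495·91030 + 2891·78561
So 78561·2891 ≡ 1 (mod 91030).

2891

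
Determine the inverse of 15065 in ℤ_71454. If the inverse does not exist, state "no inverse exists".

56447

Run Euclid on (71454, 15065):
71454 = 4·15065 + 11194
15065 = 1·11194 + 3871
11194 = 2·3871 + 3452
3871 = 1·3452 + 419
3452 = 8·419 + 100
419 = 4·100 + 19
100 = 5·19 + 5
19 = 3·5 + 4
5 = 1·4 + 1
4 = 4·1 + 0
Since gcd(15065, 71454) = 1, back-substitute to write 1 as a combination:
1 = 5 − 4
1 = −19 + 4·5
1 = 4·100 − 21·19
1 = −21·419 + 88·100
1 = 88·3452 − 725·419
1 = −725·3871 + 813·3452
1 = 813·11194 − 2351·3871
1 = −2351·15065 + 3164·11194
1 = 3164·71454 − 15007·15065
Hence 15065⁻¹ ≡ -15007 ≡ 56447 (mod 71454).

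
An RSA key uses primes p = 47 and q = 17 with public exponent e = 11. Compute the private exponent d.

67

φ(n) = (p−1)(q−1) = 46·16 = 736.
Need d with 11·d ≡ 1 (mod 736). Apply the extended Euclidean algorithm:
736 = 66×11 + 10
11 = 1×10 + 1
10 = 10×1 + 0
Back-substitute:
1 = 11 − 10
1 = −736 + 67·11
So 11·67 ≡ 1 (mod 736), hence d = 67.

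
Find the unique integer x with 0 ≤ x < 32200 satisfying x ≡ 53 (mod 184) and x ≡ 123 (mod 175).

19373

Write x = 53 + 184·k. Then 184·k ≡ 123 − 53 ≡ 70 (mod 175).
Need 184⁻¹ mod 175. Extended Euclid on (175, 9):
175 = 19·9 + 4
9 = 2·4 + 1
4 = 4·1 + 0
Back-substitute:
1 = 9 − 2·4
1 = −2·175 + 39·9
184⁻¹ ≡ 39 (mod 175), so k ≡ 39·70 ≡ 105 (mod 175).
x = 53 + 184·105 = 19373.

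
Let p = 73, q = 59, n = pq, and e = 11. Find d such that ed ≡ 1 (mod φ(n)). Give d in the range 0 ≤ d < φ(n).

1139

φ(n) = (p−1)(q−1) = 72·58 = 4176.
Need d with 11·d ≡ 1 (mod 4176). Apply the extended Euclidean algorithm:
4176 = 379×11 + 7
11 = 1×7 + 4
7 = 1×4 + 3
4 = 1×3 + 1
3 = 3×1 + 0
Back-substitute:
1 = 4 − 3
1 = −7 + 2·4
1 = 2·11 − 3·7
1 = −3·4176 + 1139·11
So 11·1139 ≡ 1 (mod 4176), hence d = 1139.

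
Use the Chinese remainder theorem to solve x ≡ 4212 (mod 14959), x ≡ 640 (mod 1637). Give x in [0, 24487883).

19271404

Write x = 4212 + 14959·k. Then 14959·k ≡ 640 − 4212 ≡ 1339 (mod 1637).
Need 14959⁻¹ mod 1637. Extended Euclid on (1637, 226):
1637 = 7*226 + 55
226 = 4*55 + 6
55 = 9*6 + 1
6 = 6*1 + 0
Back-substitute:
1 = 55 − 9·6
1 = −9·226 + 37·55
1 = 37·1637 − 268·226
14959⁻¹ ≡ 1369 (mod 1637), so k ≡ 1369·1339 ≡ 1288 (mod 1637).
x = 4212 + 14959·1288 = 19271404.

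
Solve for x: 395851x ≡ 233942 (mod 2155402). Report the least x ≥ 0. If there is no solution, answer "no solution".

1243014

First find gcd(395851, 2155402):
2155402 = 5·395851 + 176147
395851 = 2·176147 + 43557
176147 = 4·43557 + 1919
43557 = 22·1919 + 1339
1919 = 1·1339 + 580
1339 = 2·580 + 179
580 = 3·179 + 43
179 = 4·43 + 7
43 = 6·7 + 1
7 = 7·1 + 0
gcd = 1, so a unique solution mod 2155402 exists.
Back-substitute for the Bézout coefficients:
1 = 43 − 6·7
1 = −6·179 + 25·43
1 = 25·580 − 81·179
1 = −81·1339 + 187·580
1 = 187·1919 − 268·1339
1 = −268·43557 + 6083·1919
1 = 6083·176147 − 24600·43557
1 = −24600·395851 + 55283·176147
1 = 55283·2155402 − 301015·395851
So 395851·(-301015) ≡ 1 (mod 2155402), giving 395851⁻¹ ≡ 1854387.
x ≡ 395851⁻¹·233942 ≡ 1854387·233942 ≡ 1243014 (mod 2155402).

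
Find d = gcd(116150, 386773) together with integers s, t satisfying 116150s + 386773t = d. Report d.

Euclidean algorithm:
386773 = 3·116150 + 38323
116150 = 3·38323 + 1181
38323 = 32·1181 + 531
1181 = 2·531 + 119
531 = 4·119 + 55
119 = 2·55 + 9
55 = 6·9 + 1
9 = 9·1 + 0
gcd(116150, 386773) = 1.
Working backward:
1 = 55 − 6·9
1 = −6·119 + 13·55
1 = 13·531 − 58·119
1 = −58·1181 + 129·531
1 = 129·38323 − 4186·1181
1 = −4186·116150 + 12687·38323
1 = 12687·386773 − 42247·116150
So 1 = (12687)·386773 + (-42247)·116150.

1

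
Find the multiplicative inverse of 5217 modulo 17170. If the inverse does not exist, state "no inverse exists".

11993

Run Euclid on (17170, 5217):
17170 = 3·5217 + 1519
5217 = 3·1519 + 660
1519 = 2·660 + 199
660 = 3·199 + 63
199 = 3·63 + 10
63 = 6·10 + 3
10 = 3·3 + 1
3 = 3·1 + 0
gcd = 1, so the inverse exists. Back-substitute:
1 = 10 − 3·3
1 = −3·63 + 19·10
1 = 19·199 − 60·63
1 = −60·660 + 199·199
1 = 199·1519 − 458·660
1 = −458·5217 + 1573·1519
1 = 1573·17170 − 5177·5217
Hence 5217⁻¹ ≡ -5177 ≡ 11993 (mod 17170).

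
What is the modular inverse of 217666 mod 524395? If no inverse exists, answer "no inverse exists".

Extended Euclidean algorithm:
524395 = 2×217666 + 89063
217666 = 2×89063 + 39540
89063 = 2×39540 + 9983
39540 = 3×9983 + 9591
9983 = 1×9591 + 392
9591 = 24×392 + 183
392 = 2×183 + 26
183 = 7×26 + 1
26 = 26×1 + 0
gcd = 1, so the inverse exists. Back-substitute:
1 = 183 − 7·26
1 = −7·392 + 15·183
1 = 15·9591 − 367·392
1 = −367·9983 + 382·9591
1 = 382·39540 − 1513·9983
1 = −1513·89063 + 3408·39540
1 = 3408·217666 − 8329·89063
1 = −8329·524395 + 20066·217666
So 217666·20066 ≡ 1 (mod 524395).

20066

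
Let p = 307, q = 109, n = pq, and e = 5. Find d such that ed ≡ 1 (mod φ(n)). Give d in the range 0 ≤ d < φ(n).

φ(n) = (p−1)(q−1) = 306·108 = 33048.
Need d with 5·d ≡ 1 (mod 33048). Apply the extended Euclidean algorithm:
33048 = 6609×5 + 3
5 = 1×3 + 2
3 = 1×2 + 1
2 = 2×1 + 0
Back-substitute:
1 = 3 − 2
1 = −5 + 2·3
1 = 2·33048 − 13219·5
So 5·(-13219) ≡ 1 (mod 33048), hence d ≡ -13219 ≡ 19829 (mod 33048).

19829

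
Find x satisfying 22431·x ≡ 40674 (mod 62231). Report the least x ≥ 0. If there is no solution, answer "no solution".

First find gcd(22431, 62231):
62231 = 2×22431 + 17369
22431 = 1×17369 + 5062
17369 = 3×5062 + 2183
5062 = 2×2183 + 696
2183 = 3×696 + 95
696 = 7×95 + 31
95 = 3×31 + 2
31 = 15×2 + 1
2 = 2×1 + 0
gcd = 1, so a unique solution mod 62231 exists.
Back-substitute for the Bézout coefficients:
1 = 31 − 15·2
1 = −15·95 + 46·31
1 = 46·696 − 337·95
1 = −337·2183 + 1057·696
1 = 1057·5062 − 2451·2183
1 = −2451·17369 + 8410·5062
1 = 8410·22431 − 10861·17369
1 = −10861·62231 + 30132·22431
So 22431·(30132) ≡ 1 (mod 62231), giving 22431⁻¹ ≡ 30132.
x ≡ 22431⁻¹·40674 ≡ 30132·40674 ≡ 11654 (mod 62231).

11654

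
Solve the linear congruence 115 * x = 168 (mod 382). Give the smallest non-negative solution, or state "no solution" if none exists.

38

First find gcd(115, 382):
382 = 3×115 + 37
115 = 3×37 + 4
37 = 9×4 + 1
4 = 4×1 + 0
gcd = 1, so a unique solution mod 382 exists.
Back-substitute for the Bézout coefficients:
1 = 37 − 9·4
1 = −9·115 + 28·37
1 = 28·382 − 93·115
So 115·(-93) ≡ 1 (mod 382), giving 115⁻¹ ≡ 289.
x ≡ 115⁻¹·168 ≡ 289·168 ≡ 38 (mod 382).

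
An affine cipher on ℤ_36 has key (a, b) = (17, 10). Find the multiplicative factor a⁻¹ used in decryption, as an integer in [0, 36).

Extended Euclidean algorithm:
36 = 2·17 + 2
17 = 8·2 + 1
2 = 2·1 + 0
gcd = 1, so the inverse exists. Back-substitute:
1 = 17 − 8·2
1 = −8·36 + 17·17
So 17·17 ≡ 1 (mod 36).

17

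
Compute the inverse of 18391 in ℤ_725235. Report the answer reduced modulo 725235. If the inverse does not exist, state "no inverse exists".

Run Euclid on (725235, 18391):
725235 = 39*18391 + 7986
18391 = 2*7986 + 2419
7986 = 3*2419 + 729
2419 = 3*729 + 232
729 = 3*232 + 33
232 = 7*33 + 1
33 = 33*1 + 0
The gcd is 1. Working backward:
1 = 232 − 7·33
1 = −7·729 + 22·232
1 = 22·2419 − 73·729
1 = −73·7986 + 241·2419
1 = 241·18391 − 555·7986
1 = −555·725235 + 21886·18391
So 18391·21886 ≡ 1 (mod 725235).

21886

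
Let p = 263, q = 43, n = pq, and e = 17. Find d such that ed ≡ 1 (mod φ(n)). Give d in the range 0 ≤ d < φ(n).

6473

φ(n) = (p−1)(q−1) = 262·42 = 11004.
Need d with 17·d ≡ 1 (mod 11004). Apply the extended Euclidean algorithm:
11004 = 647*17 + 5
17 = 3*5 + 2
5 = 2*2 + 1
2 = 2*1 + 0
Back-substitute:
1 = 5 − 2·2
1 = −2·17 + 7·5
1 = 7·11004 − 4531·17
So 17·(-4531) ≡ 1 (mod 11004), hence d ≡ -4531 ≡ 6473 (mod 11004).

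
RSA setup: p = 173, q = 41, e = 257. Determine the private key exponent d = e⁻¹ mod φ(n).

1633

φ(n) = (p−1)(q−1) = 172·40 = 6880.
Need d with 257·d ≡ 1 (mod 6880). Apply the extended Euclidean algorithm:
6880 = 26*257 + 198
257 = 1*198 + 59
198 = 3*59 + 21
59 = 2*21 + 17
21 = 1*17 + 4
17 = 4*4 + 1
4 = 4*1 + 0
Back-substitute:
1 = 17 − 4·4
1 = −4·21 + 5·17
1 = 5·59 − 14·21
1 = −14·198 + 47·59
1 = 47·257 − 61·198
1 = −61·6880 + 1633·257
So 257·1633 ≡ 1 (mod 6880), hence d = 1633.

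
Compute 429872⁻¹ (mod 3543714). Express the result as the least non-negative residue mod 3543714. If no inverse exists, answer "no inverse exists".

Compute gcd(429872, 3543714):
3543714 = 8×429872 + 104738
429872 = 4×104738 + 10920
104738 = 9×10920 + 6458
10920 = 1×6458 + 4462
6458 = 1×4462 + 1996
4462 = 2×1996 + 470
1996 = 4×470 + 116
470 = 4×116 + 6
116 = 19×6 + 2
6 = 3×2 + 0
gcd(429872, 3543714) = 2 ≠ 1, so 429872 has no multiplicative inverse modulo 3543714.

no inverse exists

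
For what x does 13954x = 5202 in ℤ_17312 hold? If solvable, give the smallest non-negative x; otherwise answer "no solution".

5721

First find gcd(13954, 17312):
17312 = 1·13954 + 3358
13954 = 4·3358 + 522
3358 = 6·522 + 226
522 = 2·226 + 70
226 = 3·70 + 16
70 = 4·16 + 6
16 = 2·6 + 4
6 = 1·4 + 2
4 = 2·2 + 0
gcd = 2 and 2 | 5202, so solutions exist. Divide through by 2: 6977x ≡ 2601 (mod 8656).
Now find 6977⁻¹ mod 8656:
8656 = 1×6977 + 1679
6977 = 4×1679 + 261
1679 = 6×261 + 113
261 = 2×113 + 35
113 = 3×35 + 8
35 = 4×8 + 3
8 = 2×3 + 2
3 = 1×2 + 1
2 = 2×1 + 0
Back-substitute:
1 = 3 − 2
1 = −8 + 3·3
1 = 3·35 − 13·8
1 = −13·113 + 42·35
1 = 42·261 − 97·113
1 = −97·1679 + 624·261
1 = 624·6977 − 2593·1679
1 = −2593·8656 + 3217·6977
So 6977⁻¹ ≡ 3217 (mod 8656).
Then x ≡ 3217·2601 ≡ 5721 (mod 8656); the smallest non-negative solution is x = 5721.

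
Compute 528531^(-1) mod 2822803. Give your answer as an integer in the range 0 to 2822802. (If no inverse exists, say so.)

2471167

Apply the Euclidean algorithm to 2822803 and 528531:
2822803 = 5×528531 + 180148
528531 = 2×180148 + 168235
180148 = 1×168235 + 11913
168235 = 14×11913 + 1453
11913 = 8×1453 + 289
1453 = 5×289 + 8
289 = 36×8 + 1
8 = 8×1 + 0
Since gcd(528531, 2822803) = 1, back-substitute to write 1 as a combination:
1 = 289 − 36·8
1 = −36·1453 + 181·289
1 = 181·11913 − 1484·1453
1 = −1484·168235 + 20957·11913
1 = 20957·180148 − 22441·168235
1 = −22441·528531 + 65839·180148
1 = 65839·2822803 − 351636·528531
So 528531·(-351636) ≡ 1 (mod 2822803), and -351636 ≡ 2471167 (mod 2822803).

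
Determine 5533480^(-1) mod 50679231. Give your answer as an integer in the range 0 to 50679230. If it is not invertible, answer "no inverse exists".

38087629

Extended Euclidean algorithm:
50679231 = 9×5533480 + 877911
5533480 = 6×877911 + 266014
877911 = 3×266014 + 79869
266014 = 3×79869 + 26407
79869 = 3×26407 + 648
26407 = 40×648 + 487
648 = 1×487 + 161
487 = 3×161 + 4
161 = 40×4 + 1
4 = 4×1 + 0
gcd = 1, so the inverse exists. Back-substitute:
1 = 161 − 40·4
1 = −40·487 + 121·161
1 = 121·648 − 161·487
1 = −161·26407 + 6561·648
1 = 6561·79869 − 19844·26407
1 = −19844·266014 + 66093·79869
1 = 66093·877911 − 218123·266014
1 = −218123·5533480 + 1374831·877911
1 = 1374831·50679231 − 12591602·5533480
Thus 5533480·(-12591602) ≡ 1 (mod 50679231); reducing, -12591602 mod 50679231 = 38087629.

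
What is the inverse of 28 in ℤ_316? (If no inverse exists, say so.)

no inverse exists

Euclidean algorithm on 316, 28:
316 = 11×28 + 8
28 = 3×8 + 4
8 = 2×4 + 0
The gcd is 4, not 1, hence no inverse exists.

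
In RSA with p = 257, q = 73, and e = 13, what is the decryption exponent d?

φ(n) = (p−1)(q−1) = 256·72 = 18432.
Need d with 13·d ≡ 1 (mod 18432). Apply the extended Euclidean algorithm:
18432 = 1417*13 + 11
13 = 1*11 + 2
11 = 5*2 + 1
2 = 2*1 + 0
Back-substitute:
1 = 11 − 5·2
1 = −5·13 + 6·11
1 = 6·18432 − 8507·13
So 13·(-8507) ≡ 1 (mod 18432), hence d ≡ -8507 ≡ 9925 (mod 18432).

9925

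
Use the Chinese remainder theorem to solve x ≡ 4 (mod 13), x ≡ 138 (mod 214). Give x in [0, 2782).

1850

Write x = 4 + 13·k. Then 13·k ≡ 138 − 4 ≡ 134 (mod 214).
Need 13⁻¹ mod 214. Extended Euclid on (214, 13):
214 = 16×13 + 6
13 = 2×6 + 1
6 = 6×1 + 0
Back-substitute:
1 = 13 − 2·6
1 = −2·214 + 33·13
13⁻¹ ≡ 33 (mod 214), so k ≡ 33·134 ≡ 142 (mod 214).
x = 4 + 13·142 = 1850.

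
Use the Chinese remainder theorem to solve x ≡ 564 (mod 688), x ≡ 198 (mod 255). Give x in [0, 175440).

Write x = 564 + 688·k. Then 688·k ≡ 198 − 564 ≡ 144 (mod 255).
Need 688⁻¹ mod 255. Extended Euclid on (255, 178):
255 = 1*178 + 77
178 = 2*77 + 24
77 = 3*24 + 5
24 = 4*5 + 4
5 = 1*4 + 1
4 = 4*1 + 0
Back-substitute:
1 = 5 − 4
1 = −24 + 5·5
1 = 5·77 − 16·24
1 = −16·178 + 37·77
1 = 37·255 − 53·178
688⁻¹ ≡ 202 (mod 255), so k ≡ 202·144 ≡ 18 (mod 255).
x = 564 + 688·18 = 12948.

12948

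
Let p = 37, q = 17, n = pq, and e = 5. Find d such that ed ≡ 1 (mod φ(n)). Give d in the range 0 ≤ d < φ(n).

φ(n) = (p−1)(q−1) = 36·16 = 576.
Need d with 5·d ≡ 1 (mod 576). Apply the extended Euclidean algorithm:
576 = 115×5 + 1
5 = 5×1 + 0
Back-substitute:
1 = 576 − 115·5
So 5·(-115) ≡ 1 (mod 576), hence d ≡ -115 ≡ 461 (mod 576).

461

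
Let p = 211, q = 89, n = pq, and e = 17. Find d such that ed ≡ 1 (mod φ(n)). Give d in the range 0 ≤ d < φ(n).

17393

φ(n) = (p−1)(q−1) = 210·88 = 18480.
Need d with 17·d ≡ 1 (mod 18480). Apply the extended Euclidean algorithm:
18480 = 1087×17 + 1
17 = 17×1 + 0
Back-substitute:
1 = 18480 − 1087·17
So 17·(-1087) ≡ 1 (mod 18480), hence d ≡ -1087 ≡ 17393 (mod 18480).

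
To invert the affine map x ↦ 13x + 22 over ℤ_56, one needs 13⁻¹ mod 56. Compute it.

13

Extended Euclidean algorithm:
56 = 4×13 + 4
13 = 3×4 + 1
4 = 4×1 + 0
gcd = 1, so the inverse exists. Back-substitute:
1 = 13 − 3·4
1 = −3·56 + 13·13
So 13·13 ≡ 1 (mod 56).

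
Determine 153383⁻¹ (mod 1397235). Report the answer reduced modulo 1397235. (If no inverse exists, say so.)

625127

Apply the Euclidean algorithm to 1397235 and 153383:
1397235 = 9×153383 + 16788
153383 = 9×16788 + 2291
16788 = 7×2291 + 751
2291 = 3×751 + 38
751 = 19×38 + 29
38 = 1×29 + 9
29 = 3×9 + 2
9 = 4×2 + 1
2 = 2×1 + 0
Since gcd(153383, 1397235) = 1, back-substitute to write 1 as a combination:
1 = 9 − 4·2
1 = −4·29 + 13·9
1 = 13·38 − 17·29
1 = −17·751 + 336·38
1 = 336·2291 − 1025·751
1 = −1025·16788 + 7511·2291
1 = 7511·153383 − 68624·16788
1 = −68624·1397235 + 625127·153383
So 153383·625127 ≡ 1 (mod 1397235).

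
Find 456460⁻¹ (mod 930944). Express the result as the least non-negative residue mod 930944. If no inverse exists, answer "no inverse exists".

Compute gcd(456460, 930944):
930944 = 2·456460 + 18024
456460 = 25·18024 + 5860
18024 = 3·5860 + 444
5860 = 13·444 + 88
444 = 5·88 + 4
88 = 22·4 + 0
Since gcd = 4 > 1, 456460 is not a unit mod 930944.

no inverse exists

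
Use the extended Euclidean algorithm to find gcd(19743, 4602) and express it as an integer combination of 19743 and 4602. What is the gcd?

3

Repeated division:
19743 = 4·4602 + 1335
4602 = 3·1335 + 597
1335 = 2·597 + 141
597 = 4·141 + 33
141 = 4·33 + 9
33 = 3·9 + 6
9 = 1·6 + 3
6 = 2·3 + 0
gcd(19743, 4602) = 3.
Working backward:
3 = 9 − 6
3 = −33 + 4·9
3 = 4·141 − 17·33
3 = −17·597 + 72·141
3 = 72·1335 − 161·597
3 = −161·4602 + 555·1335
3 = 555·19743 − 2381·4602
So 3 = (555)·19743 + (-2381)·4602.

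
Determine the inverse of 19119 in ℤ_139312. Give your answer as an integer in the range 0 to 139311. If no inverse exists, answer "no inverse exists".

33919

Apply the Euclidean algorithm to 139312 and 19119:
139312 = 7×19119 + 5479
19119 = 3×5479 + 2682
5479 = 2×2682 + 115
2682 = 23×115 + 37
115 = 3×37 + 4
37 = 9×4 + 1
4 = 4×1 + 0
gcd = 1, so the inverse exists. Back-substitute:
1 = 37 − 9·4
1 = −9·115 + 28·37
1 = 28·2682 − 653·115
1 = −653·5479 + 1334·2682
1 = 1334·19119 − 4655·5479
1 = −4655·139312 + 33919·19119
So 19119·33919 ≡ 1 (mod 139312).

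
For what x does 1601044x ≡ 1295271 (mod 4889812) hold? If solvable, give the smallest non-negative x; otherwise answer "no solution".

gcd(1601044, 4889812):
4889812 = 3·1601044 + 86680
1601044 = 18·86680 + 40804
86680 = 2·40804 + 5072
40804 = 8·5072 + 228
5072 = 22·228 + 56
228 = 4·56 + 4
56 = 14·4 + 0
gcd = 4, but 4 ∤ 1295271, so the congruence has no solution.

no solution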